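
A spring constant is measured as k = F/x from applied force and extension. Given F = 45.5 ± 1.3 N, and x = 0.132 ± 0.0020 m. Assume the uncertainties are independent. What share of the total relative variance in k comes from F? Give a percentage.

78.1%

(δk/k)² = (1·δF/F)² + (-1·δx/x)²
  F term: (1×0.0286)² = 0.000816
  x term: (-1×0.0152)² = 0.000230
Total = 0.00105. Share from F = 0.000816/0.00105 = 0.781.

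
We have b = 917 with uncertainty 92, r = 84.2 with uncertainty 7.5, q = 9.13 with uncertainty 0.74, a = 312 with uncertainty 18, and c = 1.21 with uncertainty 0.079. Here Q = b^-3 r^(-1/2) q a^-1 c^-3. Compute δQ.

Each factor contributes (exponent × relative error)² to (δQ/Q)²:
  (-3·δb/b)² = (-3×0.100)² = 0.0906;  (−½·δr/r)² = (-0.5×0.0891)² = 0.00198;  (1·δq/q)² = (1×0.0811)² = 0.00657;  (-1·δa/a)² = (-1×0.0577)² = 0.00333;  (-3·δc/c)² = (-3×0.0653)² = 0.0384
δQ/Q = √(0.141) = 0.375
Q = 2.33e-12, so δQ = 0.375 × 2.33e-12 = 8.76e-13.

8.76e-13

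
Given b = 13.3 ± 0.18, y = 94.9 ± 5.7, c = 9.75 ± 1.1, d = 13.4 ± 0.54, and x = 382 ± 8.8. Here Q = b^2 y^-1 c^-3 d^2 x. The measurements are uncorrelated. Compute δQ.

Products/powers → add relative errors in quadrature, weighted by exponent:
  (2·δb/b)² = (2×0.0135)² = 0.000733;  (-1·δy/y)² = (-1×0.0601)² = 0.00361;  (-3·δc/c)² = (-3×0.113)² = 0.115;  (2·δd/d)² = (2×0.0403)² = 0.00650;  (1·δx/x)² = (1×0.0230)² = 0.000531
δQ/Q = √(0.126) = 0.355
Q = 138, so δQ = 0.355 × 138 = 48.9.

48.9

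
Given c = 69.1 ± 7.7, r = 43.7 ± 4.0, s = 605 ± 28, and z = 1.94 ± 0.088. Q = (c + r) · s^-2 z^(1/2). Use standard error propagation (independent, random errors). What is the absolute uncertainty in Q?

Let u = c + r = 113. δu = √(δc² + δr²) = √(59.3 + 16.0) = 8.68, so δu/u = 0.0769.
Q is then a monomial in u, s, z:
δQ/Q = √((δu/u)² + (-2·δs/s)² + (½·δz/z)²) = √(0.00592 + 0.00857 + 0.000514) = 0.122
Q = 0.000429, so δQ = 0.122 × 0.000429 = 5.26e-05.

5.26e-05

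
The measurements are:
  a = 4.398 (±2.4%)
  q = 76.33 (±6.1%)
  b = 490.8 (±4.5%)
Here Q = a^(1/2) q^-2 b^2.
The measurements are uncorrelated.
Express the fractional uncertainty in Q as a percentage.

15.2%

Since Q is a product/quotient, work with relative uncertainties:
  (½·δa/a)² = (0.5×0.0240)² = 0.000144;  (-2·δq/q)² = (-2×0.0610)² = 0.0149;  (2·δb/b)² = (2×0.0450)² = 0.00810
δQ/Q = √(0.0231) = 0.152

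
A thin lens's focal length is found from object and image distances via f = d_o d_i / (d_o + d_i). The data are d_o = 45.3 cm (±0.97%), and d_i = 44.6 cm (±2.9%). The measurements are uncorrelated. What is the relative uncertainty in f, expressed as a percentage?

∂f/∂d_o = (d_i/(d_o+d_i))² = 0.246;  ∂f/∂d_i = (d_o/(d_o+d_i))² = 0.254
δf = √((∂f/∂d_o · δd_o)² + (∂f/∂d_i · δd_i)²) = √(0.0117 + 0.108) = 0.346 cm
f = 22.5 cm, so δf/f = 0.346/22.5 = 0.0154.

1.54%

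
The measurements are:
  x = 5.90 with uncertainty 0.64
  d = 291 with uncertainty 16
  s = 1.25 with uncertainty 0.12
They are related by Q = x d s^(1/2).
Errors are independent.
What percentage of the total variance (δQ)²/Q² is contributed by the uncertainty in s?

(δQ/Q)² = (1·δx/x)² + (1·δd/d)² + (½·δs/s)²
  x term: (1×0.108)² = 0.0118
  d term: (1×0.0550)² = 0.00302
  s term: (0.5×0.0960)² = 0.00230
Total = 0.0171. Share from s = 0.00230/0.0171 = 0.135.

13.5%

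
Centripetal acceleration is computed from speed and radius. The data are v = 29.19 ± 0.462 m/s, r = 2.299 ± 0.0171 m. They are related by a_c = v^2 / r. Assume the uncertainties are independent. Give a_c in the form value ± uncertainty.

370.6 ± 12.1 m/s^2

Products/powers → add relative errors in quadrature, weighted by exponent:
  (2·δv/v)² = (2×0.0158)² = 0.00100;  (-1·δr/r)² = (-1×0.00744)² = 5.53e-05
δa_c/a_c = √(0.00106) = 0.0325
a_c = 370.6 m/s^2, so δa_c = 0.0325 × 370.6 = 12.1 m/s^2.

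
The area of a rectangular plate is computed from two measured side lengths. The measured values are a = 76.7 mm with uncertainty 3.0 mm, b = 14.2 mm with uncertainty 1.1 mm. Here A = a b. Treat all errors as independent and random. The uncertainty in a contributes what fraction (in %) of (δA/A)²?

(δA/A)² = (1·δa/a)² + (1·δb/b)²
  a term: (1×0.0391)² = 0.00153
  b term: (1×0.0775)² = 0.00600
Total = 0.00753. Share from a = 0.00153/0.00753 = 0.203.

20.3%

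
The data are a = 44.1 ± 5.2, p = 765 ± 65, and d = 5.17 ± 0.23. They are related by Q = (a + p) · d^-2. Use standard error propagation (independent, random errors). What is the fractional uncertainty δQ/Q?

Let u = a + p = 809. δu = √(δa² + δp²) = √(27.0 + 4220) = 65.2, so δu/u = 0.0806.
Q is then a monomial in u, d:
δQ/Q = √((δu/u)² + (-2·δd/d)²) = √(0.00650 + 0.00792) = 0.120

0.120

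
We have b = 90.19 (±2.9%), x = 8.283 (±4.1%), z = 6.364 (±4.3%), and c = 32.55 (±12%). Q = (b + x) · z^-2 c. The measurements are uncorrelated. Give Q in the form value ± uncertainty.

Let u = b + x = 98.47. δu = √(δb² + δx²) = √(6.84 + 0.115) = 2.64, so δu/u = 0.0268.
Q is then a monomial in u, z, c:
δQ/Q = √((δu/u)² + (-2·δz/z)² + (1·δc/c)²) = √(0.000717 + 0.00740 + 0.0144) = 0.150
Q = 79.14, so δQ = 0.150 × 79.14 = 11.9.

79.14 ± 11.9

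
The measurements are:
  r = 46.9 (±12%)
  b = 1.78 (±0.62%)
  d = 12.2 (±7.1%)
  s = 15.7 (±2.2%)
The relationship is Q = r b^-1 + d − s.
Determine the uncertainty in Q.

3.30

Let p = r·b^-1 = 26.3. δp/p = √((1·δr/r)² + (-1·δb/b)²) = √(0.0144 + 3.84e-05) = 0.120, so δp = 3.17.
Q = p + d − s: δQ = √(δp² + δd² + δs²) = √(10.0 + 0.750 + 0.119) = 3.30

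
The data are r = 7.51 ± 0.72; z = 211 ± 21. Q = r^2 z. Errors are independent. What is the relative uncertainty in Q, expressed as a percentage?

Products/powers → add relative errors in quadrature, weighted by exponent:
  (2·δr/r)² = (2×0.0959)² = 0.0368;  (1·δz/z)² = (1×0.0995)² = 0.00991
δQ/Q = √(0.0467) = 0.216

21.6%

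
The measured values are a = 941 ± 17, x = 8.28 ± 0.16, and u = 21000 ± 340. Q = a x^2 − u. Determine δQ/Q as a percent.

6.37%

Let p = a·x^2 = 64500. δp/p = √((1·δa/a)² + (2·δx/x)²) = √(0.000326 + 0.00149) = 0.0427, so δp = 2750.
Q = p − u: δQ = √(δp² + δu²) = √(7.57e+06 + 1.16e+05) = 2770
Q = 43500, so δQ/Q = 2770/43500 = 0.0637.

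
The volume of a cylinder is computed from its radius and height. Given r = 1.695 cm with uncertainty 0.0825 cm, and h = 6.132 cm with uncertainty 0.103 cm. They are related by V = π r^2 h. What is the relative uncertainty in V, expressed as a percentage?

Each factor contributes (exponent × relative error)² to (δV/V)²:
  (2·δr/r)² = (2×0.0487)² = 0.00948;  (1·δh/h)² = (1×0.0168)² = 0.000282
δV/V = √(0.00976) = 0.0988

9.88%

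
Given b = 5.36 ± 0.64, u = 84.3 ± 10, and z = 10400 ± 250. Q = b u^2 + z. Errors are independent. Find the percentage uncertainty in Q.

Let p = b·u^2 = 38100. δp/p = √((1·δb/b)² + (2·δu/u)²) = √(0.0143 + 0.0563) = 0.266, so δp = 10100.
Q = p + z: δQ = √(δp² + δz²) = √(1.02e+08 + 62500) = 10100
Q = 48500, so δQ/Q = 10100/48500 = 0.209.

20.9%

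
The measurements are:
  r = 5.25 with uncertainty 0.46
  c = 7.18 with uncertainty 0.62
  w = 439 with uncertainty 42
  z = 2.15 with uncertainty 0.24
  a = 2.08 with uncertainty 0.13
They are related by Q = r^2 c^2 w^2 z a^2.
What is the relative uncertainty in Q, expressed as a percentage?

For a monomial Q ∝ r^2, c^2, w^2, z, a^2, fractional errors add in quadrature:
  (2·δr/r)² = (2×0.0876)² = 0.0307;  (2·δc/c)² = (2×0.0864)² = 0.0298;  (2·δw/w)² = (2×0.0957)² = 0.0366;  (1·δz/z)² = (1×0.112)² = 0.0125;  (2·δa/a)² = (2×0.0625)² = 0.0156
δQ/Q = √(0.125) = 0.354

35.4%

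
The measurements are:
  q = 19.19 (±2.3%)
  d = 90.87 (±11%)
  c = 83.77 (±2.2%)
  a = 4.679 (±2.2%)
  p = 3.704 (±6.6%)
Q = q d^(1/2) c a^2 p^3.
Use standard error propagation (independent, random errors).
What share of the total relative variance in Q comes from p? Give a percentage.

86.8%

(δQ/Q)² = (1·δq/q)² + (½·δd/d)² + (1·δc/c)² + (2·δa/a)² + (3·δp/p)²
  q term: (1×0.0230)² = 0.000529
  d term: (0.5×0.110)² = 0.00302
  c term: (1×0.0220)² = 0.000484
  a term: (2×0.0220)² = 0.00194
  p term: (3×0.0660)² = 0.0392
Total = 0.0452. Share from p = 0.0392/0.0452 = 0.868.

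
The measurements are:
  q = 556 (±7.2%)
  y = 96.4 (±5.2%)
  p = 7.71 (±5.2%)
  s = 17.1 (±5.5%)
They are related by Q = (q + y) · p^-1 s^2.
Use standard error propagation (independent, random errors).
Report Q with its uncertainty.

24700 ± 3380

Let u = q + y = 652. δu = √(δq² + δy²) = √(1600 + 25.1) = 40.3, so δu/u = 0.0618.
Q is then a monomial in u, p, s:
δQ/Q = √((δu/u)² + (-1·δp/p)² + (2·δs/s)²) = √(0.00382 + 0.00270 + 0.0121) = 0.136
Q = 24700, so δQ = 0.136 × 24700 = 3380.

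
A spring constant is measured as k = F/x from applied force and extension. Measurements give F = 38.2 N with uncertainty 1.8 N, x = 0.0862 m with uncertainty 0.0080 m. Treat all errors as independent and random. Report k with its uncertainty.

443 ± 46.1 N/m

Each factor contributes (exponent × relative error)² to (δk/k)²:
  (1·δF/F)² = (1×0.0471)² = 0.00222;  (-1·δx/x)² = (-1×0.0928)² = 0.00861
δk/k = √(0.0108) = 0.104
k = 443 N/m, so δk = 0.104 × 443 = 46.1 N/m.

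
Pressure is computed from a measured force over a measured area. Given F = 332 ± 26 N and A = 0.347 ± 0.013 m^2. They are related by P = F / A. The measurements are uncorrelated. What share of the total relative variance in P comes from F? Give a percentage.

(δP/P)² = (1·δF/F)² + (-1·δA/A)²
  F term: (1×0.0783)² = 0.00613
  A term: (-1×0.0375)² = 0.00140
Total = 0.00754. Share from F = 0.00613/0.00754 = 0.814.

81.4%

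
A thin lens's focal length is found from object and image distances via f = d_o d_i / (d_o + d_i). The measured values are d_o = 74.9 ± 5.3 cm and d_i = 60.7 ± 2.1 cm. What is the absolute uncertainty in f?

∂f/∂d_o = (d_i/(d_o+d_i))² = 0.200;  ∂f/∂d_i = (d_o/(d_o+d_i))² = 0.305
δf = √((∂f/∂d_o · δd_o)² + (∂f/∂d_i · δd_i)²) = √(1.13 + 0.411) = 1.24 cm

1.24 cm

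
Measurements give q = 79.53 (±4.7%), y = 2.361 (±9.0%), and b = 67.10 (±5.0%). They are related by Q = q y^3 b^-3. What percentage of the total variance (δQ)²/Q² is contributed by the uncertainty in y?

(δQ/Q)² = (1·δq/q)² + (3·δy/y)² + (-3·δb/b)²
  q term: (1×0.0470)² = 0.00221
  y term: (3×0.0900)² = 0.0729
  b term: (-3×0.0500)² = 0.0225
Total = 0.0976. Share from y = 0.0729/0.0976 = 0.747.

74.7%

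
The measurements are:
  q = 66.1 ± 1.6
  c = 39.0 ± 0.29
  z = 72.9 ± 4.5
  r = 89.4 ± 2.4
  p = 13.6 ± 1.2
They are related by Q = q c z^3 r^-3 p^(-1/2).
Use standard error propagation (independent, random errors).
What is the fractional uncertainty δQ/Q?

0.208

For a monomial Q ∝ q, c, z^3, r^-3, p^(-1/2), fractional errors add in quadrature:
  (1·δq/q)² = (1×0.0242)² = 0.000586;  (1·δc/c)² = (1×0.00744)² = 5.53e-05;  (3·δz/z)² = (3×0.0617)² = 0.0343;  (-3·δr/r)² = (-3×0.0268)² = 0.00649;  (−½·δp/p)² = (-0.5×0.0882)² = 0.00195
δQ/Q = √(0.0434) = 0.208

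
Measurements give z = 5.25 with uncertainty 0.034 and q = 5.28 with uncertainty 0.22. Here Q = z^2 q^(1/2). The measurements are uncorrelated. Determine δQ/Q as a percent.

Since Q is a product/quotient, work with relative uncertainties:
  (2·δz/z)² = (2×0.00648)² = 0.000168;  (½·δq/q)² = (0.5×0.0417)² = 0.000434
δQ/Q = √(0.000602) = 0.0245

2.45%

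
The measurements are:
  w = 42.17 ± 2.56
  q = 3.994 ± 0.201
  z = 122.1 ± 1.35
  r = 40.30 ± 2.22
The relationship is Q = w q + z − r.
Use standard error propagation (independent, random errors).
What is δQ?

13.5

Let p = w·q = 168.4. δp/p = √((1·δw/w)² + (1·δq/q)²) = √(0.00369 + 0.00253) = 0.0789, so δp = 13.3.
Q = p + z − r: δQ = √(δp² + δz² + δr²) = √(176 + 1.82 + 4.93) = 13.5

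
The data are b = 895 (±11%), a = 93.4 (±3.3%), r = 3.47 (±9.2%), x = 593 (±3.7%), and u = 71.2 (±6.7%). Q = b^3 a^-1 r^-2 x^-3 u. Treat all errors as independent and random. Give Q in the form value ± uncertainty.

For a monomial Q ∝ b^3, a^-1, r^-2, x^-3, u, fractional errors add in quadrature:
  (3·δb/b)² = (3×0.110)² = 0.109;  (-1·δa/a)² = (-1×0.0330)² = 0.00109;  (-2·δr/r)² = (-2×0.0920)² = 0.0339;  (-3·δx/x)² = (-3×0.0370)² = 0.0123;  (1·δu/u)² = (1×0.0670)² = 0.00449
δQ/Q = √(0.161) = 0.401
Q = 0.218, so δQ = 0.401 × 0.218 = 0.0872.

0.218 ± 0.0872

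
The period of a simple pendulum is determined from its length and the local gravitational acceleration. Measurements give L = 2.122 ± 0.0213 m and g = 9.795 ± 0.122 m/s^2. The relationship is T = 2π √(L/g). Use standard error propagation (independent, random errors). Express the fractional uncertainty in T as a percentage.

0.800%

Relative error in a monomial: (δT/T)² = Σ (nᵢ · δxᵢ/xᵢ)².
  (½·δL/L)² = (0.5×0.0100)² = 2.52e-05;  (−½·δg/g)² = (-0.5×0.0125)² = 3.88e-05
δT/T = √(6.4e-05) = 0.00800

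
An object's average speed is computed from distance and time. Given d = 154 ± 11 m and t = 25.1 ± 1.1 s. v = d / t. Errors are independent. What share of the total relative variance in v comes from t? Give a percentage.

(δv/v)² = (1·δd/d)² + (-1·δt/t)²
  d term: (1×0.0714)² = 0.00510
  t term: (-1×0.0438)² = 0.00192
Total = 0.00702. Share from t = 0.00192/0.00702 = 0.273.

27.3%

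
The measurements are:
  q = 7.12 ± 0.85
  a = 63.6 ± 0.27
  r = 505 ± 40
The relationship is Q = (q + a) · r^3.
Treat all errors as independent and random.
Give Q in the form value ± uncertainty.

Let u = q + a = 70.7. δu = √(δq² + δa²) = √(0.722 + 0.0729) = 0.892, so δu/u = 0.0126.
Q is then a monomial in u, r:
δQ/Q = √((δu/u)² + (3·δr/r)²) = √(0.000159 + 0.0565) = 0.238
Q = 9.11e+09, so δQ = 0.238 × 9.11e+09 = 2.17e+09.

(9.11 ± 2.17) × 10^9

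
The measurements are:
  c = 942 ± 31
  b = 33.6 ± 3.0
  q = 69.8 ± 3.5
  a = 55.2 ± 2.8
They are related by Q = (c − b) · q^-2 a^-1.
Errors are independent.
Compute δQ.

0.000397

Let u = c − b = 908. δu = √(δc² + δb²) = √(961 + 9.00) = 31.1, so δu/u = 0.0343.
Q is then a monomial in u, q, a:
δQ/Q = √((δu/u)² + (-2·δq/q)² + (-1·δa/a)²) = √(0.00118 + 0.0101 + 0.00257) = 0.117
Q = 0.00338, so δQ = 0.117 × 0.00338 = 0.000397.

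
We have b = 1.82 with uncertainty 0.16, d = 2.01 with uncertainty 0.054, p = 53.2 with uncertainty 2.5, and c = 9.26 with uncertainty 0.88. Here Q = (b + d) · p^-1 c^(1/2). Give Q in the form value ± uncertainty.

Let u = b + d = 3.83. δu = √(δb² + δd²) = √(0.0256 + 0.00292) = 0.169, so δu/u = 0.0441.
Q is then a monomial in u, p, c:
δQ/Q = √((δu/u)² + (-1·δp/p)² + (½·δc/c)²) = √(0.00194 + 0.00221 + 0.00226) = 0.0801
Q = 0.219, so δQ = 0.0801 × 0.219 = 0.0175.

0.219 ± 0.0175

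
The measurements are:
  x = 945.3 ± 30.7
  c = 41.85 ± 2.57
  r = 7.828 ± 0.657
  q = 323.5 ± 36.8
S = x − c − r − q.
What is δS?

For a sum/difference, combine absolute errors in quadrature:
  (δx)² = 942;  (δc)² = 6.60;  (δr)² = 0.432;  (δq)² = 1350
δS = √(2300) = 48.0

48.0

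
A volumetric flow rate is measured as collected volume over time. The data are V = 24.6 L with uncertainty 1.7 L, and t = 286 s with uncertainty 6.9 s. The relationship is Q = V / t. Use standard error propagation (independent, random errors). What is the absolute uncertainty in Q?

Q is a product of powers, so relative uncertainties combine in quadrature:
  (1·δV/V)² = (1×0.0691)² = 0.00478;  (-1·δt/t)² = (-1×0.0241)² = 0.000582
δQ/Q = √(0.00536) = 0.0732
Q = 0.0860 L/s, so δQ = 0.0732 × 0.0860 = 0.00630 L/s.

0.00630 L/s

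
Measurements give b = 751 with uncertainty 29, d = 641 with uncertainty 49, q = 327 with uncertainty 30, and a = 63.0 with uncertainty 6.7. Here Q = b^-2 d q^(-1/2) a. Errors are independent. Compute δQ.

Relative error in a monomial: (δQ/Q)² = Σ (nᵢ · δxᵢ/xᵢ)².
  (-2·δb/b)² = (-2×0.0386)² = 0.00596;  (1·δd/d)² = (1×0.0764)² = 0.00584;  (−½·δq/q)² = (-0.5×0.0917)² = 0.00210;  (1·δa/a)² = (1×0.106)² = 0.0113
δQ/Q = √(0.0252) = 0.159
Q = 0.00396, so δQ = 0.159 × 0.00396 = 0.000629.

0.000629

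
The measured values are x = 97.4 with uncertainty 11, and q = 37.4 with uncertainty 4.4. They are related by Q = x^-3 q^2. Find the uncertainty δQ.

0.000624

Q is a product of powers, so relative uncertainties combine in quadrature:
  (-3·δx/x)² = (-3×0.113)² = 0.115;  (2·δq/q)² = (2×0.118)² = 0.0554
δQ/Q = √(0.170) = 0.412
Q = 0.00151, so δQ = 0.412 × 0.00151 = 0.000624.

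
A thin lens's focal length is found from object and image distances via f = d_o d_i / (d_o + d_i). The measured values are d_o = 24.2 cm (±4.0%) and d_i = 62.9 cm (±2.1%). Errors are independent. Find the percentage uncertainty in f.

∂f/∂d_o = (d_i/(d_o+d_i))² = 0.522;  ∂f/∂d_i = (d_o/(d_o+d_i))² = 0.0772
δf = √((∂f/∂d_o · δd_o)² + (∂f/∂d_i · δd_i)²) = √(0.255 + 0.0104) = 0.515 cm
f = 17.5 cm, so δf/f = 0.515/17.5 = 0.0295.

2.95%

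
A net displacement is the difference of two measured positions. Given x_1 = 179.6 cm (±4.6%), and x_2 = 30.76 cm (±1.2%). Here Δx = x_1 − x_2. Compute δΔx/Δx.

Δx is a linear combination, so absolute uncertainties add in quadrature:
  (δx_1)² = 68.3;  (δx_2)² = 0.136
δΔx = √(68.4) = 8.27 cm
Δx = 148.8 cm, so δΔx/Δx = 8.27/148.8 = 0.0556.

0.0556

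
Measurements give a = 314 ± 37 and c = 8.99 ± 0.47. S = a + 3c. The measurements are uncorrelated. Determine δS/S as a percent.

10.9%

Sums and differences: (δS)² = Σ (cᵢ δxᵢ)².
  (δa)² = 1370;  (3·δc)² = 1.99
δS = √(1370) = 37.0
S = 341, so δS/S = 37.0/341 = 0.109.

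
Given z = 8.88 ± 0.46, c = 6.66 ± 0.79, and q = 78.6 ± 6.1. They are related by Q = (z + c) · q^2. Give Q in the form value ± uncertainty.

Let u = z + c = 15.5. δu = √(δz² + δc²) = √(0.212 + 0.624) = 0.914, so δu/u = 0.0588.
Q is then a monomial in u, q:
δQ/Q = √((δu/u)² + (2·δq/q)²) = √(0.00346 + 0.0241) = 0.166
Q = 96000, so δQ = 0.166 × 96000 = 15900.

96000 ± 15900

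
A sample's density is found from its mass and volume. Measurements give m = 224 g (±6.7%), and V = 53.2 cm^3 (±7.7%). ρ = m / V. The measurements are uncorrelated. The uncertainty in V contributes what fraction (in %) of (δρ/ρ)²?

(δρ/ρ)² = (1·δm/m)² + (-1·δV/V)²
  m term: (1×0.0670)² = 0.00449
  V term: (-1×0.0770)² = 0.00593
Total = 0.0104. Share from V = 0.00593/0.0104 = 0.569.

56.9%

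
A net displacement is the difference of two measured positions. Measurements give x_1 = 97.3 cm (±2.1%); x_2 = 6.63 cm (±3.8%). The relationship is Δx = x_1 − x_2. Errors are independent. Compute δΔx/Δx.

0.0227

Absolute uncertainties add in quadrature for a linear combination:
  (δx_1)² = 4.18;  (δx_2)² = 0.0635
δΔx = √(4.24) = 2.06 cm
Δx = 90.7 cm, so δΔx/Δx = 2.06/90.7 = 0.0227.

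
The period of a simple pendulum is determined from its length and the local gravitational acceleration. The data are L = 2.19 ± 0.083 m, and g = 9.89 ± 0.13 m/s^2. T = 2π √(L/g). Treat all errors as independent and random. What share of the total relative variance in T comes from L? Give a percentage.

(δT/T)² = (½·δL/L)² + (−½·δg/g)²
  L term: (0.5×0.0379)² = 0.000359
  g term: (-0.5×0.0131)² = 4.32e-05
Total = 0.000402. Share from L = 0.000359/0.000402 = 0.893.

89.3%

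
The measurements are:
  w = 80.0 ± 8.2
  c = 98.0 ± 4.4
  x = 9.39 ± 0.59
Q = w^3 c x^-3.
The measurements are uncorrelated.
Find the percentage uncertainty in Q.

36.3%

Each factor contributes (exponent × relative error)² to (δQ/Q)²:
  (3·δw/w)² = (3×0.102)² = 0.0946;  (1·δc/c)² = (1×0.0449)² = 0.00202;  (-3·δx/x)² = (-3×0.0628)² = 0.0355
δQ/Q = √(0.132) = 0.363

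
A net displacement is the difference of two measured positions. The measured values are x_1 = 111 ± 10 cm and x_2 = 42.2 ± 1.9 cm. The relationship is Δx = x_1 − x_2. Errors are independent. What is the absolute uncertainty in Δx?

10.2 cm

For a sum/difference, combine absolute errors in quadrature:
  (δx_1)² = 100;  (δx_2)² = 3.61
δΔx = √(104) = 10.2 cm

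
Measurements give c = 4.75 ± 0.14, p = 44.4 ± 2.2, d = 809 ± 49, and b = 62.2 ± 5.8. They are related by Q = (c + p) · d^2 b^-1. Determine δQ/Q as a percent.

15.9%

Let u = c + p = 49.1. δu = √(δc² + δp²) = √(0.0196 + 4.84) = 2.20, so δu/u = 0.0449.
Q is then a monomial in u, d, b:
δQ/Q = √((δu/u)² + (2·δd/d)² + (-1·δb/b)²) = √(0.00201 + 0.0147 + 0.00870) = 0.159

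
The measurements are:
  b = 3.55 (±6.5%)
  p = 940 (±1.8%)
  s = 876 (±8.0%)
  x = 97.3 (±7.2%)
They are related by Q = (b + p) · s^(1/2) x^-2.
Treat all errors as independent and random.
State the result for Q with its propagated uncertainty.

2.95 ± 0.444

Let u = b + p = 944. δu = √(δb² + δp²) = √(0.0532 + 286) = 16.9, so δu/u = 0.0179.
Q is then a monomial in u, s, x:
δQ/Q = √((δu/u)² + (½·δs/s)² + (-2·δx/x)²) = √(0.000322 + 0.00160 + 0.0207) = 0.151
Q = 2.95, so δQ = 0.151 × 2.95 = 0.444.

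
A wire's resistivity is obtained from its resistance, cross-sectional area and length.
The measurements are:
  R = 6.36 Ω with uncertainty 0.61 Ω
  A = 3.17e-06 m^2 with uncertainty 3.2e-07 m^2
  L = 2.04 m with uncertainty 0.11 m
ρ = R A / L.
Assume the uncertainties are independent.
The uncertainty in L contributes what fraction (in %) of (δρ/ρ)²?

13.0%

(δρ/ρ)² = (1·δR/R)² + (1·δA/A)² + (-1·δL/L)²
  R term: (1×0.0959)² = 0.00920
  A term: (1×0.101)² = 0.0102
  L term: (-1×0.0539)² = 0.00291
Total = 0.0223. Share from L = 0.00291/0.0223 = 0.130.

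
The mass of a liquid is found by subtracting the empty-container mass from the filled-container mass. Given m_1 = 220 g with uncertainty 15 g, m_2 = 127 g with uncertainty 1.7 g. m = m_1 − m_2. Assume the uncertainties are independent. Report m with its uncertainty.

Absolute uncertainties add in quadrature for a linear combination:
  (δm_1)² = 225;  (δm_2)² = 2.89
δm = √(228) = 15.1 g
m = 93.0 g.

93.0 ± 15.1 g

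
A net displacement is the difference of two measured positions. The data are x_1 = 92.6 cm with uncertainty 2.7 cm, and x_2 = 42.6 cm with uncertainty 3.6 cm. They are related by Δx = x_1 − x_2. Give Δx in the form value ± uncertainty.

50.0 ± 4.50 cm

For a sum/difference, combine absolute errors in quadrature:
  (δx_1)² = 7.29;  (δx_2)² = 13.0
δΔx = √(20.2) = 4.50 cm
Δx = 50.0 cm.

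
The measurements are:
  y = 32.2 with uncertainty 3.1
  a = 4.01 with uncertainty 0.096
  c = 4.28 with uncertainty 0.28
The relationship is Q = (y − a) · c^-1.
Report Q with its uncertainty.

6.59 ± 0.843

Let u = y − a = 28.2. δu = √(δy² + δa²) = √(9.61 + 0.00922) = 3.10, so δu/u = 0.110.
Q is then a monomial in u, c:
δQ/Q = √((δu/u)² + (-1·δc/c)²) = √(0.0121 + 0.00428) = 0.128
Q = 6.59, so δQ = 0.128 × 6.59 = 0.843.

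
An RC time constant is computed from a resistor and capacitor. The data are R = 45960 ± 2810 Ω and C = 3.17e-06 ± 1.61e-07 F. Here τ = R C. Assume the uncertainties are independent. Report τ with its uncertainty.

0.1457 ± 0.0116 s

Each factor contributes (exponent × relative error)² to (δτ/τ)²:
  (1·δR/R)² = (1×0.0611)² = 0.00374;  (1·δC/C)² = (1×0.0508)² = 0.00258
δτ/τ = √(0.00632) = 0.0795
τ = 0.1457 s, so δτ = 0.0795 × 0.1457 = 0.0116 s.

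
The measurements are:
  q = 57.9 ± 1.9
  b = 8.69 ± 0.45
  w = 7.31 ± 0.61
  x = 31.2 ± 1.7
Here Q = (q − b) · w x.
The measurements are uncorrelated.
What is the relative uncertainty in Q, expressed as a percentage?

10.7%

Let u = q − b = 49.2. δu = √(δq² + δb²) = √(3.61 + 0.203) = 1.95, so δu/u = 0.0397.
Q is then a monomial in u, w, x:
δQ/Q = √((δu/u)² + (1·δw/w)² + (1·δx/x)²) = √(0.00157 + 0.00696 + 0.00297) = 0.107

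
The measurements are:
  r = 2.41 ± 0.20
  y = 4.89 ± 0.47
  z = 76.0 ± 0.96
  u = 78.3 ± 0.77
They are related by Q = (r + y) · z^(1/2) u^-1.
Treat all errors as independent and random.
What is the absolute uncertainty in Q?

Let w = r + y = 7.30. δw = √(δr² + δy²) = √(0.0400 + 0.221) = 0.511, so δw/w = 0.0700.
Q is then a monomial in w, z, u:
δQ/Q = √((δw/w)² + (½·δz/z)² + (-1·δu/u)²) = √(0.00490 + 3.99e-05 + 9.67e-05) = 0.0709
Q = 0.813, so δQ = 0.0709 × 0.813 = 0.0577.

0.0577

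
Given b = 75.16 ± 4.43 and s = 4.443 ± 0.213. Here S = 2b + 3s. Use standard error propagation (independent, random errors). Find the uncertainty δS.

8.88

For a sum/difference, combine absolute errors in quadrature:
  (2·δb)² = 78.5;  (3·δs)² = 0.408
δS = √(78.9) = 8.88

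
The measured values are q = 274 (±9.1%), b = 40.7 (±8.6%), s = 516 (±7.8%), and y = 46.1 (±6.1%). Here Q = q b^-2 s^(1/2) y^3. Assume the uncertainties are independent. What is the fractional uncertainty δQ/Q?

0.270

Since Q is a product/quotient, work with relative uncertainties:
  (1·δq/q)² = (1×0.0910)² = 0.00828;  (-2·δb/b)² = (-2×0.0860)² = 0.0296;  (½·δs/s)² = (0.5×0.0780)² = 0.00152;  (3·δy/y)² = (3×0.0610)² = 0.0335
δQ/Q = √(0.0729) = 0.270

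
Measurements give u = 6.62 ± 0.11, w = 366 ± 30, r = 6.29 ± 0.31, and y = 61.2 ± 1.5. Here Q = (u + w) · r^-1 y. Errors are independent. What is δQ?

354

Let h = u + w = 373. δh = √(δu² + δw²) = √(0.0121 + 900) = 30.0, so δh/h = 0.0805.
Q is then a monomial in h, r, y:
δQ/Q = √((δh/h)² + (-1·δr/r)² + (1·δy/y)²) = √(0.00648 + 0.00243 + 0.000601) = 0.0975
Q = 3630, so δQ = 0.0975 × 3630 = 354.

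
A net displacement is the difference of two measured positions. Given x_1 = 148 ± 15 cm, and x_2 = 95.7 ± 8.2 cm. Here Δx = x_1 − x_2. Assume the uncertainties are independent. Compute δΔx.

For a sum/difference, combine absolute errors in quadrature:
  (δx_1)² = 225;  (δx_2)² = 67.2
δΔx = √(292) = 17.1 cm

17.1 cm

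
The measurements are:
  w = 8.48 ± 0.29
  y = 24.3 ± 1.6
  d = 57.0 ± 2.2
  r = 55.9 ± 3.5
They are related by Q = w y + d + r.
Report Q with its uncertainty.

Let p = w·y = 206. δp/p = √((1·δw/w)² + (1·δy/y)²) = √(0.00117 + 0.00434) = 0.0742, so δp = 15.3.
Q = p + d + r: δQ = √(δp² + δd² + δr²) = √(234 + 4.84 + 12.2) = 15.8
Q = 319.

319 ± 15.8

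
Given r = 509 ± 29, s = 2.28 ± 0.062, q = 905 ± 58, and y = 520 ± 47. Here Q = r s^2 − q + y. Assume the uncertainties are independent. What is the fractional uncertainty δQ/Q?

0.0979

Let p = r·s^2 = 2650. δp/p = √((1·δr/r)² + (2·δs/s)²) = √(0.00325 + 0.00296) = 0.0788, so δp = 208.
Q = p − q + y: δQ = √(δp² + δq² + δy²) = √(43400 + 3360 + 2210) = 221
Q = 2260, so δQ/Q = 221/2260 = 0.0979.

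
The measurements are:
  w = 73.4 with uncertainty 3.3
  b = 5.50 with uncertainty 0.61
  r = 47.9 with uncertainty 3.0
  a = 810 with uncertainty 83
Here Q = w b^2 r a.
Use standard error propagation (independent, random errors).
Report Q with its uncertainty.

Q is a product of powers, so relative uncertainties combine in quadrature:
  (1·δw/w)² = (1×0.0450)² = 0.00202;  (2·δb/b)² = (2×0.111)² = 0.0492;  (1·δr/r)² = (1×0.0626)² = 0.00392;  (1·δa/a)² = (1×0.102)² = 0.0105
δQ/Q = √(0.0656) = 0.256
Q = 8.61e+07, so δQ = 0.256 × 8.61e+07 = 2.21e+07.

(8.61 ± 2.21) × 10^7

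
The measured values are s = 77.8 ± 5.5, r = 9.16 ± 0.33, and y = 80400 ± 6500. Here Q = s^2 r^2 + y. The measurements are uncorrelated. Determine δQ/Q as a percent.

Let p = s^2·r^2 = 5.08e+05. δp/p = √((2·δs/s)² + (2·δr/r)²) = √(0.0200 + 0.00519) = 0.159, so δp = 80600.
Q = p + y: δQ = √(δp² + δy²) = √(6.5e+09 + 4.22e+07) = 80900
Q = 5.88e+05, so δQ/Q = 80900/5.88e+05 = 0.137.

13.7%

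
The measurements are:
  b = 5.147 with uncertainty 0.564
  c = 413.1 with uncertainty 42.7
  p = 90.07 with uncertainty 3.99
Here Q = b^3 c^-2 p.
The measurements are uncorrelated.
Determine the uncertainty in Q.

Products/powers → add relative errors in quadrature, weighted by exponent:
  (3·δb/b)² = (3×0.110)² = 0.108;  (-2·δc/c)² = (-2×0.103)² = 0.0427;  (1·δp/p)² = (1×0.0443)² = 0.00196
δQ/Q = √(0.153) = 0.391
Q = 0.07197, so δQ = 0.391 × 0.07197 = 0.0281.

0.0281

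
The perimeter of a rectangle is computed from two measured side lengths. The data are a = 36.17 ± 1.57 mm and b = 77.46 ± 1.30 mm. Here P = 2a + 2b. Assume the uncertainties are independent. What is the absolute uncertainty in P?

4.08 mm

Sums and differences: (δP)² = Σ (cᵢ δxᵢ)².
  (2·δa)² = 9.86;  (2·δb)² = 6.76
δP = √(16.6) = 4.08 mm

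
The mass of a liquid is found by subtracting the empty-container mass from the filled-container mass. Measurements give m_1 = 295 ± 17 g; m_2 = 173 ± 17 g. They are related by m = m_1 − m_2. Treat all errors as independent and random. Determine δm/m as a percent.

19.7%

Absolute uncertainties add in quadrature for a linear combination:
  (δm_1)² = 289;  (δm_2)² = 289
δm = √(578) = 24.0 g
m = 122 g, so δm/m = 24.0/122 = 0.197.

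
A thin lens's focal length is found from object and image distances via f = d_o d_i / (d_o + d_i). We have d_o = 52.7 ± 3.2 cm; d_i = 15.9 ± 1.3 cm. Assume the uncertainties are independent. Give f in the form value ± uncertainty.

∂f/∂d_o = (d_i/(d_o+d_i))² = 0.0537;  ∂f/∂d_i = (d_o/(d_o+d_i))² = 0.590
δf = √((∂f/∂d_o · δd_o)² + (∂f/∂d_i · δd_i)²) = √(0.0296 + 0.589) = 0.786 cm
f = 12.2 cm.

12.2 ± 0.786 cm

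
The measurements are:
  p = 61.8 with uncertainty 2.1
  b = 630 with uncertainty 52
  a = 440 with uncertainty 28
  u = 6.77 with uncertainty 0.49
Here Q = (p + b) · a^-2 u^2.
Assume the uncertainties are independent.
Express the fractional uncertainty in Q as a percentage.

20.7%

Let w = p + b = 692. δw = √(δp² + δb²) = √(4.41 + 2700) = 52.0, so δw/w = 0.0752.
Q is then a monomial in w, a, u:
δQ/Q = √((δw/w)² + (-2·δa/a)² + (2·δu/u)²) = √(0.00566 + 0.0162 + 0.0210) = 0.207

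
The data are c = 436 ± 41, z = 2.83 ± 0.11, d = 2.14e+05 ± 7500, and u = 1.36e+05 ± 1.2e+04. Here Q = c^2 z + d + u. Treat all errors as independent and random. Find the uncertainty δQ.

Let p = c^2·z = 5.38e+05. δp/p = √((2·δc/c)² + (1·δz/z)²) = √(0.0354 + 0.00151) = 0.192, so δp = 1.03e+05.
Q = p + d + u: δQ = √(δp² + δd² + δu²) = √(1.07e+10 + 5.62e+07 + 1.44e+08) = 1.04e+05

1.04e+05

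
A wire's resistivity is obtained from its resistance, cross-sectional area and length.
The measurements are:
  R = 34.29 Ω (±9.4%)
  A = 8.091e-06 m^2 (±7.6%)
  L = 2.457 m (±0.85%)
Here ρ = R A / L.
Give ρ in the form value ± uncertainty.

(1.129 ± 0.137) × 10^-4 Ω·m

Each factor contributes (exponent × relative error)² to (δρ/ρ)²:
  (1·δR/R)² = (1×0.0940)² = 0.00884;  (1·δA/A)² = (1×0.0760)² = 0.00578;  (-1·δL/L)² = (-1×0.00850)² = 7.23e-05
δρ/ρ = √(0.0147) = 0.121
ρ = 0.0001129 Ω·m, so δρ = 0.121 × 0.0001129 = 1.37e-05 Ω·m.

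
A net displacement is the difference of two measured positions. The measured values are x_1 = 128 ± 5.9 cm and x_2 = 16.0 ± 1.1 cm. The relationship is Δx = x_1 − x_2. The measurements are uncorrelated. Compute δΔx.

Sums and differences: (δΔx)² = Σ (cᵢ δxᵢ)².
  (δx_1)² = 34.8;  (δx_2)² = 1.21
δΔx = √(36.0) = 6.00 cm

6.00 cm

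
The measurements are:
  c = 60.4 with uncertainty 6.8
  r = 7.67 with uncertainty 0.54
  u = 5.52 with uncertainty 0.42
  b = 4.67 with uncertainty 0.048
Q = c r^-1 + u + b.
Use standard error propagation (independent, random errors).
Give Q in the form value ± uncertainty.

18.1 ± 1.13

Let p = c·r^-1 = 7.87. δp/p = √((1·δc/c)² + (-1·δr/r)²) = √(0.0127 + 0.00496) = 0.133, so δp = 1.05.
Q = p + u + b: δQ = √(δp² + δu² + δb²) = √(1.09 + 0.176 + 0.00230) = 1.13
Q = 18.1.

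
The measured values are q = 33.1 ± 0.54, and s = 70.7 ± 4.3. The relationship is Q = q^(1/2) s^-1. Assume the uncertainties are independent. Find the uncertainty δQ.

Since Q is a product/quotient, work with relative uncertainties:
  (½·δq/q)² = (0.5×0.0163)² = 6.65e-05;  (-1·δs/s)² = (-1×0.0608)² = 0.00370
δQ/Q = √(0.00377) = 0.0614
Q = 0.0814, so δQ = 0.0614 × 0.0814 = 0.00499.

0.00499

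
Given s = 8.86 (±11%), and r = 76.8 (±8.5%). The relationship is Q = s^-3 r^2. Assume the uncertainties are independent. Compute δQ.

Q is a product of powers, so relative uncertainties combine in quadrature:
  (-3·δs/s)² = (-3×0.110)² = 0.109;  (2·δr/r)² = (2×0.0850)² = 0.0289
δQ/Q = √(0.138) = 0.371
Q = 8.48, so δQ = 0.371 × 8.48 = 3.15.

3.15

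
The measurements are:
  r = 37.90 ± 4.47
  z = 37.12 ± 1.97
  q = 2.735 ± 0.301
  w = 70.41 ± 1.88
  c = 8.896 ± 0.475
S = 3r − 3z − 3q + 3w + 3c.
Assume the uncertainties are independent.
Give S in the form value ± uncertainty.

232.1 ± 15.8

S is a linear combination, so absolute uncertainties add in quadrature:
  (3·δr)² = 180;  (3·δz)² = 34.9;  (3·δq)² = 0.815;  (3·δw)² = 31.8;  (3·δc)² = 2.03
δS = √(249) = 15.8
S = 232.1.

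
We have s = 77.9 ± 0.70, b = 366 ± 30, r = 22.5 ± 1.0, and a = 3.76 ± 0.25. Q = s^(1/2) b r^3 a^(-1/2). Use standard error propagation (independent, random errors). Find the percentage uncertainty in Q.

Since Q is a product/quotient, work with relative uncertainties:
  (½·δs/s)² = (0.5×0.00899)² = 2.02e-05;  (1·δb/b)² = (1×0.0820)² = 0.00672;  (3·δr/r)² = (3×0.0444)² = 0.0178;  (−½·δa/a)² = (-0.5×0.0665)² = 0.00111
δQ/Q = √(0.0256) = 0.160

16.0%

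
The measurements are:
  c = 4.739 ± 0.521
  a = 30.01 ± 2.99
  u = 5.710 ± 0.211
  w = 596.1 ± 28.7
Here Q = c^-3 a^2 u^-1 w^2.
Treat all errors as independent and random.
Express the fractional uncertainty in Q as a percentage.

39.9%

Relative error in a monomial: (δQ/Q)² = Σ (nᵢ · δxᵢ/xᵢ)².
  (-3·δc/c)² = (-3×0.110)² = 0.109;  (2·δa/a)² = (2×0.0996)² = 0.0397;  (-1·δu/u)² = (-1×0.0370)² = 0.00137;  (2·δw/w)² = (2×0.0481)² = 0.00927
δQ/Q = √(0.159) = 0.399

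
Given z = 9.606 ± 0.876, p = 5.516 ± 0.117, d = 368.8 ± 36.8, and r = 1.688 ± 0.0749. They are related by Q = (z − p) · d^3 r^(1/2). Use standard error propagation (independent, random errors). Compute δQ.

9.86e+07

Let u = z − p = 4.090. δu = √(δz² + δp²) = √(0.767 + 0.0137) = 0.884, so δu/u = 0.216.
Q is then a monomial in u, d, r:
δQ/Q = √((δu/u)² + (3·δd/d)² + (½·δr/r)²) = √(0.0467 + 0.0896 + 0.000492) = 0.370
Q = 2.666e+08, so δQ = 0.370 × 2.666e+08 = 9.86e+07.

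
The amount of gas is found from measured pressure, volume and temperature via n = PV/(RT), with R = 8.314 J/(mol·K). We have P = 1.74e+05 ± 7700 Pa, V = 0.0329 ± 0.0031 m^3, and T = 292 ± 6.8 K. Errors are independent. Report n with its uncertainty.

n is a product of powers, so relative uncertainties combine in quadrature:
  (1·δP/P)² = (1×0.0443)² = 0.00196;  (1·δV/V)² = (1×0.0942)² = 0.00888;  (-1·δT/T)² = (-1×0.0233)² = 0.000542
δn/n = √(0.0114) = 0.107
n = 2.36 mol, so δn = 0.107 × 2.36 = 0.252 mol.

2.36 ± 0.252 mol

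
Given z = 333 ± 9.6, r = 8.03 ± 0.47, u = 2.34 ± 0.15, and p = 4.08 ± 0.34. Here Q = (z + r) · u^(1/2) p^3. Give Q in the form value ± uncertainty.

35400 ± 8990

Let w = z + r = 341. δw = √(δz² + δr²) = √(92.2 + 0.221) = 9.61, so δw/w = 0.0282.
Q is then a monomial in w, u, p:
δQ/Q = √((δw/w)² + (½·δu/u)² + (3·δp/p)²) = √(0.000794 + 0.00103 + 0.0625) = 0.254
Q = 35400, so δQ = 0.254 × 35400 = 8990.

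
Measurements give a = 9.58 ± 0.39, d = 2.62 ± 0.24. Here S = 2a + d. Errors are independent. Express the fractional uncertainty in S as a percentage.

3.75%

Absolute uncertainties add in quadrature for a linear combination:
  (2·δa)² = 0.608;  (δd)² = 0.0576
δS = √(0.666) = 0.816
S = 21.8, so δS/S = 0.816/21.8 = 0.0375.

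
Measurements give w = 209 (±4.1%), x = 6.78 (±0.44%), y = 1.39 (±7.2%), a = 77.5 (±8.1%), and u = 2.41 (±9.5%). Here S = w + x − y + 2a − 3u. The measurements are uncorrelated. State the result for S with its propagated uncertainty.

For a sum/difference, combine absolute errors in quadrature:
  (δw)² = 73.4;  (δx)² = 0.000890;  (δy)² = 0.0100;  (2·δa)² = 158;  (3·δu)² = 0.472
δS = √(232) = 15.2
S = 362.

362 ± 15.2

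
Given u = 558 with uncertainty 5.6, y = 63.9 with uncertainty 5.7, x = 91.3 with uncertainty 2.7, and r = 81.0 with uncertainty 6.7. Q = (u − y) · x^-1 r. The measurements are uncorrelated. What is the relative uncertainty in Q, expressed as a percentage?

Let w = u − y = 494. δw = √(δu² + δy²) = √(31.4 + 32.5) = 7.99, so δw/w = 0.0162.
Q is then a monomial in w, x, r:
δQ/Q = √((δw/w)² + (-1·δx/x)² + (1·δr/r)²) = √(0.000262 + 0.000875 + 0.00684) = 0.0893

8.93%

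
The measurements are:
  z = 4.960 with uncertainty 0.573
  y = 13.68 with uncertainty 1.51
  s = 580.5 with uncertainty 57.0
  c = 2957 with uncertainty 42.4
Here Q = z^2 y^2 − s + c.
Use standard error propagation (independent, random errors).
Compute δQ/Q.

Let p = z^2·y^2 = 4604. δp/p = √((2·δz/z)² + (2·δy/y)²) = √(0.0534 + 0.0487) = 0.320, so δp = 1470.
Q = p − s + c: δQ = √(δp² + δs² + δc²) = √(2.16e+06 + 3250 + 1800) = 1470
Q = 6981, so δQ/Q = 1470/6981 = 0.211.

0.211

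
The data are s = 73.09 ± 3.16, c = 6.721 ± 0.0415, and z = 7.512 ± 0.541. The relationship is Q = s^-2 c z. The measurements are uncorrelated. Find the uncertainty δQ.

Since Q is a product/quotient, work with relative uncertainties:
  (-2·δs/s)² = (-2×0.0432)² = 0.00748;  (1·δc/c)² = (1×0.00617)² = 3.81e-05;  (1·δz/z)² = (1×0.0720)² = 0.00519
δQ/Q = √(0.0127) = 0.113
Q = 0.009451, so δQ = 0.113 × 0.009451 = 0.00107.

0.00107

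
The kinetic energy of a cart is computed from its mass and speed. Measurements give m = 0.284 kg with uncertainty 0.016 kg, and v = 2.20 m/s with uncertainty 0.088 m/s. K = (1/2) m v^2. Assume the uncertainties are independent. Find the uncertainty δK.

0.0672 J

K is a product of powers, so relative uncertainties combine in quadrature:
  (1·δm/m)² = (1×0.0563)² = 0.00317;  (2·δv/v)² = (2×0.0400)² = 0.00640
δK/K = √(0.00957) = 0.0978
K = 0.687 J, so δK = 0.0978 × 0.687 = 0.0672 J.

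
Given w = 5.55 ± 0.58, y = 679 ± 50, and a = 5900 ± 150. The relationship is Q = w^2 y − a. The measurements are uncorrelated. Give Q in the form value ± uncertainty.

Let p = w^2·y = 20900. δp/p = √((2·δw/w)² + (1·δy/y)²) = √(0.0437 + 0.00542) = 0.222, so δp = 4630.
Q = p − a: δQ = √(δp² + δa²) = √(2.15e+07 + 22500) = 4640
Q = 15000.

15000 ± 4640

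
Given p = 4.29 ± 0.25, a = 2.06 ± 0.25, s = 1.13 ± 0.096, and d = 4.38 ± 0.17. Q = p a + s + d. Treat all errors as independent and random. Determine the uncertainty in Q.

1.21

Let w = p·a = 8.84. δw/w = √((1·δp/p)² + (1·δa/a)²) = √(0.00340 + 0.0147) = 0.135, so δw = 1.19.
Q = w + s + d: δQ = √(δw² + δs² + δd²) = √(1.42 + 0.00922 + 0.0289) = 1.21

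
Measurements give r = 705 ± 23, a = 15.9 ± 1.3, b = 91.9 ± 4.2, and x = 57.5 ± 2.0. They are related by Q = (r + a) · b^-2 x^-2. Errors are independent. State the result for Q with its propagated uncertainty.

(2.58 ± 0.308) × 10^-5

Let u = r + a = 721. δu = √(δr² + δa²) = √(529 + 1.69) = 23.0, so δu/u = 0.0320.
Q is then a monomial in u, b, x:
δQ/Q = √((δu/u)² + (-2·δb/b)² + (-2·δx/x)²) = √(0.00102 + 0.00835 + 0.00484) = 0.119
Q = 2.58e-05, so δQ = 0.119 × 2.58e-05 = 3.08e-06.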